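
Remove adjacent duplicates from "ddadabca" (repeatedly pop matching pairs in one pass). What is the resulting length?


Input: ddadabca
Stack-based adjacent duplicate removal:
  Read 'd': push. Stack: d
  Read 'd': matches stack top 'd' => pop. Stack: (empty)
  Read 'a': push. Stack: a
  Read 'd': push. Stack: ad
  Read 'a': push. Stack: ada
  Read 'b': push. Stack: adab
  Read 'c': push. Stack: adabc
  Read 'a': push. Stack: adabca
Final stack: "adabca" (length 6)

6


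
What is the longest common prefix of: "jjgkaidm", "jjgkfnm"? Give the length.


Words: jjgkaidm, jjgkfnm
  Position 0: all 'j' => match
  Position 1: all 'j' => match
  Position 2: all 'g' => match
  Position 3: all 'k' => match
  Position 4: ('a', 'f') => mismatch, stop
LCP = "jjgk" (length 4)

4


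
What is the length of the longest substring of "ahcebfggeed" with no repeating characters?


Input: "ahcebfggeed"
Sliding window (track last position of each char):
  Position 0 ('a'): window [0,0] length 1 -- new best
  Position 1 ('h'): window [0,1] length 2 -- new best
  Position 2 ('c'): window [0,2] length 3 -- new best
  Position 3 ('e'): window [0,3] length 4 -- new best
  Position 4 ('b'): window [0,4] length 5 -- new best
  Position 5 ('f'): window [0,5] length 6 -- new best
  Position 6 ('g'): window [0,6] length 7 -- new best
  Position 7 ('g'): repeat (last at 6), move window start to 7
  Position 7 ('g'): window [7,7] length 1
  Position 8 ('e'): window [7,8] length 2
  Position 9 ('e'): repeat (last at 8), move window start to 9
  Position 9 ('e'): window [9,9] length 1
  Position 10 ('d'): window [9,10] length 2
Longest substring with no repeats: "ahcebfg" with length 7

7


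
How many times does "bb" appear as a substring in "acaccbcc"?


Searching for "bb" in "acaccbcc"
Scanning each position:
  Position 0: "ac" => no
  Position 1: "ca" => no
  Position 2: "ac" => no
  Position 3: "cc" => no
  Position 4: "cb" => no
  Position 5: "bc" => no
  Position 6: "cc" => no
Total occurrences: 0

0


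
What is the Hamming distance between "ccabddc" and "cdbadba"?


Comparing "ccabddc" and "cdbadba" position by position:
  Position 0: 'c' vs 'c' => same
  Position 1: 'c' vs 'd' => differ
  Position 2: 'a' vs 'b' => differ
  Position 3: 'b' vs 'a' => differ
  Position 4: 'd' vs 'd' => same
  Position 5: 'd' vs 'b' => differ
  Position 6: 'c' vs 'a' => differ
Total differences (Hamming distance): 5

5


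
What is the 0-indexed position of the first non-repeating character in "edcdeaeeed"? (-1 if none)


Input: edcdeaeeed
Character frequencies:
  'a': 1
  'c': 1
  'd': 3
  'e': 5
Scanning left to right for freq == 1:
  Position 0 ('e'): freq=5, skip
  Position 1 ('d'): freq=3, skip
  Position 2 ('c'): unique! => answer = 2

2


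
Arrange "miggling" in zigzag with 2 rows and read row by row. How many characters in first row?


Zigzag "miggling" into 2 rows:
Placing characters:
  'm' => row 0
  'i' => row 1
  'g' => row 0
  'g' => row 1
  'l' => row 0
  'i' => row 1
  'n' => row 0
  'g' => row 1
Rows:
  Row 0: "mgln"
  Row 1: "igig"
First row length: 4

4


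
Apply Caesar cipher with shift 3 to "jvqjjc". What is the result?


Caesar cipher: shift "jvqjjc" by 3
  'j' (pos 9) + 3 = pos 12 = 'm'
  'v' (pos 21) + 3 = pos 24 = 'y'
  'q' (pos 16) + 3 = pos 19 = 't'
  'j' (pos 9) + 3 = pos 12 = 'm'
  'j' (pos 9) + 3 = pos 12 = 'm'
  'c' (pos 2) + 3 = pos 5 = 'f'
Result: mytmmf

mytmmf


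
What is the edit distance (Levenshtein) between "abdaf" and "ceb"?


Computing edit distance: "abdaf" -> "ceb"
DP table:
           c    e    b
      0    1    2    3
  a   1    1    2    3
  b   2    2    2    2
  d   3    3    3    3
  a   4    4    4    4
  f   5    5    5    5
Edit distance = dp[5][3] = 5

5


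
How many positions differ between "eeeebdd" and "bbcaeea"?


Comparing "eeeebdd" and "bbcaeea" position by position:
  Position 0: 'e' vs 'b' => DIFFER
  Position 1: 'e' vs 'b' => DIFFER
  Position 2: 'e' vs 'c' => DIFFER
  Position 3: 'e' vs 'a' => DIFFER
  Position 4: 'b' vs 'e' => DIFFER
  Position 5: 'd' vs 'e' => DIFFER
  Position 6: 'd' vs 'a' => DIFFER
Positions that differ: 7

7


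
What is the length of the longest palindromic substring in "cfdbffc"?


Input: "cfdbffc"
Checking substrings for palindromes:
  [4:6] "ff" (len 2) => palindrome
Longest palindromic substring: "ff" with length 2

2


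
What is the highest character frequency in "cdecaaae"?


Input: cdecaaae
Character counts:
  'a': 3
  'c': 2
  'd': 1
  'e': 2
Maximum frequency: 3

3


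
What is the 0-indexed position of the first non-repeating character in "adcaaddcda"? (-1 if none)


Input: adcaaddcda
Character frequencies:
  'a': 4
  'c': 2
  'd': 4
Scanning left to right for freq == 1:
  Position 0 ('a'): freq=4, skip
  Position 1 ('d'): freq=4, skip
  Position 2 ('c'): freq=2, skip
  Position 3 ('a'): freq=4, skip
  Position 4 ('a'): freq=4, skip
  Position 5 ('d'): freq=4, skip
  Position 6 ('d'): freq=4, skip
  Position 7 ('c'): freq=2, skip
  Position 8 ('d'): freq=4, skip
  Position 9 ('a'): freq=4, skip
  No unique character found => answer = -1

-1


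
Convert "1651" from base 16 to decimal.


Input: "1651" in base 16
Positional expansion:
  Digit '1' (value 1) x 16^3 = 4096
  Digit '6' (value 6) x 16^2 = 1536
  Digit '5' (value 5) x 16^1 = 80
  Digit '1' (value 1) x 16^0 = 1
Sum = 5713

5713


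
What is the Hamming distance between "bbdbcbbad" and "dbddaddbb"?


Comparing "bbdbcbbad" and "dbddaddbb" position by position:
  Position 0: 'b' vs 'd' => differ
  Position 1: 'b' vs 'b' => same
  Position 2: 'd' vs 'd' => same
  Position 3: 'b' vs 'd' => differ
  Position 4: 'c' vs 'a' => differ
  Position 5: 'b' vs 'd' => differ
  Position 6: 'b' vs 'd' => differ
  Position 7: 'a' vs 'b' => differ
  Position 8: 'd' vs 'b' => differ
Total differences (Hamming distance): 7

7


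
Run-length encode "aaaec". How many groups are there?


Input: aaaec
Scanning for consecutive runs:
  Group 1: 'a' x 3 (positions 0-2)
  Group 2: 'e' x 1 (positions 3-3)
  Group 3: 'c' x 1 (positions 4-4)
Total groups: 3

3


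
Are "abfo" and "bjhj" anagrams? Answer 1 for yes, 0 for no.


Strings: "abfo", "bjhj"
Sorted first:  abfo
Sorted second: bhjj
Differ at position 0: 'a' vs 'b' => not anagrams

0


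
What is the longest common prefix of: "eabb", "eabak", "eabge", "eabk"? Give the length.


Words: eabb, eabak, eabge, eabk
  Position 0: all 'e' => match
  Position 1: all 'a' => match
  Position 2: all 'b' => match
  Position 3: ('b', 'a', 'g', 'k') => mismatch, stop
LCP = "eab" (length 3)

3


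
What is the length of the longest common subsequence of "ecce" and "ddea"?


LCS of "ecce" and "ddea"
DP table:
           d    d    e    a
      0    0    0    0    0
  e   0    0    0    1    1
  c   0    0    0    1    1
  c   0    0    0    1    1
  e   0    0    0    1    1
LCS length = dp[4][4] = 1

1


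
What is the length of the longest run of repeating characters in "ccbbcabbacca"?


Input: "ccbbcabbacca"
Scanning for longest run:
  Position 1 ('c'): continues run of 'c', length=2
  Position 2 ('b'): new char, reset run to 1
  Position 3 ('b'): continues run of 'b', length=2
  Position 4 ('c'): new char, reset run to 1
  Position 5 ('a'): new char, reset run to 1
  Position 6 ('b'): new char, reset run to 1
  Position 7 ('b'): continues run of 'b', length=2
  Position 8 ('a'): new char, reset run to 1
  Position 9 ('c'): new char, reset run to 1
  Position 10 ('c'): continues run of 'c', length=2
  Position 11 ('a'): new char, reset run to 1
Longest run: 'c' with length 2

2


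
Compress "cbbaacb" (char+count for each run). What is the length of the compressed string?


Input: cbbaacb
Runs:
  'c' x 1 => "c1"
  'b' x 2 => "b2"
  'a' x 2 => "a2"
  'c' x 1 => "c1"
  'b' x 1 => "b1"
Compressed: "c1b2a2c1b1"
Compressed length: 10

10


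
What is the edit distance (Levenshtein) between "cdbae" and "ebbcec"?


Computing edit distance: "cdbae" -> "ebbcec"
DP table:
           e    b    b    c    e    c
      0    1    2    3    4    5    6
  c   1    1    2    3    3    4    5
  d   2    2    2    3    4    4    5
  b   3    3    2    2    3    4    5
  a   4    4    3    3    3    4    5
  e   5    4    4    4    4    3    4
Edit distance = dp[5][6] = 4

4


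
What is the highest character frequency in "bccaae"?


Input: bccaae
Character counts:
  'a': 2
  'b': 1
  'c': 2
  'e': 1
Maximum frequency: 2

2


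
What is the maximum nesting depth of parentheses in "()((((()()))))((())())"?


Input: "()((((()()))))((())())"
Tracking depth:
  Position 0 '(': depth becomes 1
  Position 1 ')': depth becomes 0
  Position 2 '(': depth becomes 1
  Position 3 '(': depth becomes 2
  Position 4 '(': depth becomes 3
  Position 5 '(': depth becomes 4
  Position 6 '(': depth becomes 5
  Position 7 ')': depth becomes 4
  Position 8 '(': depth becomes 5
  Position 9 ')': depth becomes 4
  Position 10 ')': depth becomes 3
  Position 11 ')': depth becomes 2
  Position 12 ')': depth becomes 1
  Position 13 ')': depth becomes 0
  Position 14 '(': depth becomes 1
  Position 15 '(': depth becomes 2
  Position 16 '(': depth becomes 3
  Position 17 ')': depth becomes 2
  Position 18 ')': depth becomes 1
  Position 19 '(': depth becomes 2
  Position 20 ')': depth becomes 1
  Position 21 ')': depth becomes 0
Maximum depth reached: 5

5


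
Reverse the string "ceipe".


Input: ceipe
Reading characters right to left:
  Position 4: 'e'
  Position 3: 'p'
  Position 2: 'i'
  Position 1: 'e'
  Position 0: 'c'
Reversed: epiec

epiec


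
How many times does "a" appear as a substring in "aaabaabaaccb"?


Searching for "a" in "aaabaabaaccb"
Scanning each position:
  Position 0: "a" => MATCH
  Position 1: "a" => MATCH
  Position 2: "a" => MATCH
  Position 3: "b" => no
  Position 4: "a" => MATCH
  Position 5: "a" => MATCH
  Position 6: "b" => no
  Position 7: "a" => MATCH
  Position 8: "a" => MATCH
  Position 9: "c" => no
  Position 10: "c" => no
  Position 11: "b" => no
Total occurrences: 7

7


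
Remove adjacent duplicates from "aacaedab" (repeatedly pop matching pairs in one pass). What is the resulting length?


Input: aacaedab
Stack-based adjacent duplicate removal:
  Read 'a': push. Stack: a
  Read 'a': matches stack top 'a' => pop. Stack: (empty)
  Read 'c': push. Stack: c
  Read 'a': push. Stack: ca
  Read 'e': push. Stack: cae
  Read 'd': push. Stack: caed
  Read 'a': push. Stack: caeda
  Read 'b': push. Stack: caedab
Final stack: "caedab" (length 6)

6


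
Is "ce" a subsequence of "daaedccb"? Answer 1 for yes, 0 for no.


Check if "ce" is a subsequence of "daaedccb"
Greedy scan:
  Position 0 ('d'): no match needed
  Position 1 ('a'): no match needed
  Position 2 ('a'): no match needed
  Position 3 ('e'): no match needed
  Position 4 ('d'): no match needed
  Position 5 ('c'): matches sub[0] = 'c'
  Position 6 ('c'): no match needed
  Position 7 ('b'): no match needed
Only matched 1/2 characters => not a subsequence

0


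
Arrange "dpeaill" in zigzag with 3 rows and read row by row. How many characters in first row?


Zigzag "dpeaill" into 3 rows:
Placing characters:
  'd' => row 0
  'p' => row 1
  'e' => row 2
  'a' => row 1
  'i' => row 0
  'l' => row 1
  'l' => row 2
Rows:
  Row 0: "di"
  Row 1: "pal"
  Row 2: "el"
First row length: 2

2


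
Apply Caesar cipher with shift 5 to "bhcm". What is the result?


Caesar cipher: shift "bhcm" by 5
  'b' (pos 1) + 5 = pos 6 = 'g'
  'h' (pos 7) + 5 = pos 12 = 'm'
  'c' (pos 2) + 5 = pos 7 = 'h'
  'm' (pos 12) + 5 = pos 17 = 'r'
Result: gmhr

gmhr


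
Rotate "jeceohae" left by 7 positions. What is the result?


Input: "jeceohae", rotate left by 7
First 7 characters: "jeceoha"
Remaining characters: "e"
Concatenate remaining + first: "e" + "jeceoha" = "ejeceoha"

ejeceoha


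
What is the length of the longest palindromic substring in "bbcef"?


Input: "bbcef"
Checking substrings for palindromes:
  [0:2] "bb" (len 2) => palindrome
Longest palindromic substring: "bb" with length 2

2


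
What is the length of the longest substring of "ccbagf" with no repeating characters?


Input: "ccbagf"
Sliding window (track last position of each char):
  Position 0 ('c'): window [0,0] length 1 -- new best
  Position 1 ('c'): repeat (last at 0), move window start to 1
  Position 1 ('c'): window [1,1] length 1
  Position 2 ('b'): window [1,2] length 2 -- new best
  Position 3 ('a'): window [1,3] length 3 -- new best
  Position 4 ('g'): window [1,4] length 4 -- new best
  Position 5 ('f'): window [1,5] length 5 -- new best
Longest substring with no repeats: "cbagf" with length 5

5


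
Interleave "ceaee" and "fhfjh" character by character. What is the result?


Interleaving "ceaee" and "fhfjh":
  Position 0: 'c' from first, 'f' from second => "cf"
  Position 1: 'e' from first, 'h' from second => "eh"
  Position 2: 'a' from first, 'f' from second => "af"
  Position 3: 'e' from first, 'j' from second => "ej"
  Position 4: 'e' from first, 'h' from second => "eh"
Result: cfehafejeh

cfehafejeh


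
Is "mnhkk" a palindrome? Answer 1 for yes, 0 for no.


Input: mnhkk
Reversed: kkhnm
  Compare pos 0 ('m') with pos 4 ('k'): MISMATCH
  Compare pos 1 ('n') with pos 3 ('k'): MISMATCH
Result: not a palindrome

0


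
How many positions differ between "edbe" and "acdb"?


Comparing "edbe" and "acdb" position by position:
  Position 0: 'e' vs 'a' => DIFFER
  Position 1: 'd' vs 'c' => DIFFER
  Position 2: 'b' vs 'd' => DIFFER
  Position 3: 'e' vs 'b' => DIFFER
Positions that differ: 4

4


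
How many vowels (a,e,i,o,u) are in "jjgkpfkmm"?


Input: jjgkpfkmm
Checking each character:
  'j' at position 0: consonant
  'j' at position 1: consonant
  'g' at position 2: consonant
  'k' at position 3: consonant
  'p' at position 4: consonant
  'f' at position 5: consonant
  'k' at position 6: consonant
  'm' at position 7: consonant
  'm' at position 8: consonant
Total vowels: 0

0


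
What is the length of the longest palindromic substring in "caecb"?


Input: "caecb"
Checking substrings for palindromes:
  No multi-char palindromic substrings found
Longest palindromic substring: "c" with length 1

1


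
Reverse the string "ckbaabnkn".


Input: ckbaabnkn
Reading characters right to left:
  Position 8: 'n'
  Position 7: 'k'
  Position 6: 'n'
  Position 5: 'b'
  Position 4: 'a'
  Position 3: 'a'
  Position 2: 'b'
  Position 1: 'k'
  Position 0: 'c'
Reversed: nknbaabkc

nknbaabkc


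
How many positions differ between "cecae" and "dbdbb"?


Comparing "cecae" and "dbdbb" position by position:
  Position 0: 'c' vs 'd' => DIFFER
  Position 1: 'e' vs 'b' => DIFFER
  Position 2: 'c' vs 'd' => DIFFER
  Position 3: 'a' vs 'b' => DIFFER
  Position 4: 'e' vs 'b' => DIFFER
Positions that differ: 5

5


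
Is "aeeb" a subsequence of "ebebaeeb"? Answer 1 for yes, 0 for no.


Check if "aeeb" is a subsequence of "ebebaeeb"
Greedy scan:
  Position 0 ('e'): no match needed
  Position 1 ('b'): no match needed
  Position 2 ('e'): no match needed
  Position 3 ('b'): no match needed
  Position 4 ('a'): matches sub[0] = 'a'
  Position 5 ('e'): matches sub[1] = 'e'
  Position 6 ('e'): matches sub[2] = 'e'
  Position 7 ('b'): matches sub[3] = 'b'
All 4 characters matched => is a subsequence

1


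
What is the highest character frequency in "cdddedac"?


Input: cdddedac
Character counts:
  'a': 1
  'c': 2
  'd': 4
  'e': 1
Maximum frequency: 4

4


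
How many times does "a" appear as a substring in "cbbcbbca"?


Searching for "a" in "cbbcbbca"
Scanning each position:
  Position 0: "c" => no
  Position 1: "b" => no
  Position 2: "b" => no
  Position 3: "c" => no
  Position 4: "b" => no
  Position 5: "b" => no
  Position 6: "c" => no
  Position 7: "a" => MATCH
Total occurrences: 1

1


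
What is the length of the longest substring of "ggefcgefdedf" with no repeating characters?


Input: "ggefcgefdedf"
Sliding window (track last position of each char):
  Position 0 ('g'): window [0,0] length 1 -- new best
  Position 1 ('g'): repeat (last at 0), move window start to 1
  Position 1 ('g'): window [1,1] length 1
  Position 2 ('e'): window [1,2] length 2 -- new best
  Position 3 ('f'): window [1,3] length 3 -- new best
  Position 4 ('c'): window [1,4] length 4 -- new best
  Position 5 ('g'): repeat (last at 1), move window start to 2
  Position 5 ('g'): window [2,5] length 4
  Position 6 ('e'): repeat (last at 2), move window start to 3
  Position 6 ('e'): window [3,6] length 4
  Position 7 ('f'): repeat (last at 3), move window start to 4
  Position 7 ('f'): window [4,7] length 4
  Position 8 ('d'): window [4,8] length 5 -- new best
  Position 9 ('e'): repeat (last at 6), move window start to 7
  Position 9 ('e'): window [7,9] length 3
  Position 10 ('d'): repeat (last at 8), move window start to 9
  Position 10 ('d'): window [9,10] length 2
  Position 11 ('f'): window [9,11] length 3
Longest substring with no repeats: "cgefd" with length 5

5


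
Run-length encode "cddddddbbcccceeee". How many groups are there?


Input: cddddddbbcccceeee
Scanning for consecutive runs:
  Group 1: 'c' x 1 (positions 0-0)
  Group 2: 'd' x 6 (positions 1-6)
  Group 3: 'b' x 2 (positions 7-8)
  Group 4: 'c' x 4 (positions 9-12)
  Group 5: 'e' x 4 (positions 13-16)
Total groups: 5

5


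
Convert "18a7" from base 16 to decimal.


Input: "18a7" in base 16
Positional expansion:
  Digit '1' (value 1) x 16^3 = 4096
  Digit '8' (value 8) x 16^2 = 2048
  Digit 'a' (value 10) x 16^1 = 160
  Digit '7' (value 7) x 16^0 = 7
Sum = 6311

6311


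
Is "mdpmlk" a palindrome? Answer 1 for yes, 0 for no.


Input: mdpmlk
Reversed: klmpdm
  Compare pos 0 ('m') with pos 5 ('k'): MISMATCH
  Compare pos 1 ('d') with pos 4 ('l'): MISMATCH
  Compare pos 2 ('p') with pos 3 ('m'): MISMATCH
Result: not a palindrome

0


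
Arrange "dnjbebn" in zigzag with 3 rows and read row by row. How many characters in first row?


Zigzag "dnjbebn" into 3 rows:
Placing characters:
  'd' => row 0
  'n' => row 1
  'j' => row 2
  'b' => row 1
  'e' => row 0
  'b' => row 1
  'n' => row 2
Rows:
  Row 0: "de"
  Row 1: "nbb"
  Row 2: "jn"
First row length: 2

2


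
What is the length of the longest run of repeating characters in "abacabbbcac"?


Input: "abacabbbcac"
Scanning for longest run:
  Position 1 ('b'): new char, reset run to 1
  Position 2 ('a'): new char, reset run to 1
  Position 3 ('c'): new char, reset run to 1
  Position 4 ('a'): new char, reset run to 1
  Position 5 ('b'): new char, reset run to 1
  Position 6 ('b'): continues run of 'b', length=2
  Position 7 ('b'): continues run of 'b', length=3
  Position 8 ('c'): new char, reset run to 1
  Position 9 ('a'): new char, reset run to 1
  Position 10 ('c'): new char, reset run to 1
Longest run: 'b' with length 3

3


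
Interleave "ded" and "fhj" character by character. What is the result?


Interleaving "ded" and "fhj":
  Position 0: 'd' from first, 'f' from second => "df"
  Position 1: 'e' from first, 'h' from second => "eh"
  Position 2: 'd' from first, 'j' from second => "dj"
Result: dfehdj

dfehdj


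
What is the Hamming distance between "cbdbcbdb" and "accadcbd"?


Comparing "cbdbcbdb" and "accadcbd" position by position:
  Position 0: 'c' vs 'a' => differ
  Position 1: 'b' vs 'c' => differ
  Position 2: 'd' vs 'c' => differ
  Position 3: 'b' vs 'a' => differ
  Position 4: 'c' vs 'd' => differ
  Position 5: 'b' vs 'c' => differ
  Position 6: 'd' vs 'b' => differ
  Position 7: 'b' vs 'd' => differ
Total differences (Hamming distance): 8

8


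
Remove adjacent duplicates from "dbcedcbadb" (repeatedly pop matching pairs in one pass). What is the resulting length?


Input: dbcedcbadb
Stack-based adjacent duplicate removal:
  Read 'd': push. Stack: d
  Read 'b': push. Stack: db
  Read 'c': push. Stack: dbc
  Read 'e': push. Stack: dbce
  Read 'd': push. Stack: dbced
  Read 'c': push. Stack: dbcedc
  Read 'b': push. Stack: dbcedcb
  Read 'a': push. Stack: dbcedcba
  Read 'd': push. Stack: dbcedcbad
  Read 'b': push. Stack: dbcedcbadb
Final stack: "dbcedcbadb" (length 10)

10


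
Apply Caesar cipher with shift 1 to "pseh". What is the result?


Caesar cipher: shift "pseh" by 1
  'p' (pos 15) + 1 = pos 16 = 'q'
  's' (pos 18) + 1 = pos 19 = 't'
  'e' (pos 4) + 1 = pos 5 = 'f'
  'h' (pos 7) + 1 = pos 8 = 'i'
Result: qtfi

qtfi


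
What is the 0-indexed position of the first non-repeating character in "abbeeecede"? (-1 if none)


Input: abbeeecede
Character frequencies:
  'a': 1
  'b': 2
  'c': 1
  'd': 1
  'e': 5
Scanning left to right for freq == 1:
  Position 0 ('a'): unique! => answer = 0

0


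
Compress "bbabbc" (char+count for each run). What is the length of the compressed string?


Input: bbabbc
Runs:
  'b' x 2 => "b2"
  'a' x 1 => "a1"
  'b' x 2 => "b2"
  'c' x 1 => "c1"
Compressed: "b2a1b2c1"
Compressed length: 8

8


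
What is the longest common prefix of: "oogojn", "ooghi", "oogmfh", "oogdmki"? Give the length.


Words: oogojn, ooghi, oogmfh, oogdmki
  Position 0: all 'o' => match
  Position 1: all 'o' => match
  Position 2: all 'g' => match
  Position 3: ('o', 'h', 'm', 'd') => mismatch, stop
LCP = "oog" (length 3)

3


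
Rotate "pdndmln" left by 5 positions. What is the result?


Input: "pdndmln", rotate left by 5
First 5 characters: "pdndm"
Remaining characters: "ln"
Concatenate remaining + first: "ln" + "pdndm" = "lnpdndm"

lnpdndm


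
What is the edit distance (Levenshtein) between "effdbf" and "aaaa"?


Computing edit distance: "effdbf" -> "aaaa"
DP table:
           a    a    a    a
      0    1    2    3    4
  e   1    1    2    3    4
  f   2    2    2    3    4
  f   3    3    3    3    4
  d   4    4    4    4    4
  b   5    5    5    5    5
  f   6    6    6    6    6
Edit distance = dp[6][4] = 6

6


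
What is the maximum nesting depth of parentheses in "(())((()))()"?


Input: "(())((()))()"
Tracking depth:
  Position 0 '(': depth becomes 1
  Position 1 '(': depth becomes 2
  Position 2 ')': depth becomes 1
  Position 3 ')': depth becomes 0
  Position 4 '(': depth becomes 1
  Position 5 '(': depth becomes 2
  Position 6 '(': depth becomes 3
  Position 7 ')': depth becomes 2
  Position 8 ')': depth becomes 1
  Position 9 ')': depth becomes 0
  Position 10 '(': depth becomes 1
  Position 11 ')': depth becomes 0
Maximum depth reached: 3

3


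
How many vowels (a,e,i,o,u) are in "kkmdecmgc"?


Input: kkmdecmgc
Checking each character:
  'k' at position 0: consonant
  'k' at position 1: consonant
  'm' at position 2: consonant
  'd' at position 3: consonant
  'e' at position 4: vowel (running total: 1)
  'c' at position 5: consonant
  'm' at position 6: consonant
  'g' at position 7: consonant
  'c' at position 8: consonant
Total vowels: 1

1


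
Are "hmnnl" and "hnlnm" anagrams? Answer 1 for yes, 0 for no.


Strings: "hmnnl", "hnlnm"
Sorted first:  hlmnn
Sorted second: hlmnn
Sorted forms match => anagrams

1


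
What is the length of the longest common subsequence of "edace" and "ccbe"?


LCS of "edace" and "ccbe"
DP table:
           c    c    b    e
      0    0    0    0    0
  e   0    0    0    0    1
  d   0    0    0    0    1
  a   0    0    0    0    1
  c   0    1    1    1    1
  e   0    1    1    1    2
LCS length = dp[5][4] = 2

2


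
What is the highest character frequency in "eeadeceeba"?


Input: eeadeceeba
Character counts:
  'a': 2
  'b': 1
  'c': 1
  'd': 1
  'e': 5
Maximum frequency: 5

5


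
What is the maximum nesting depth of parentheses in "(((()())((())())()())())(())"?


Input: "(((()())((())())()())())(())"
Tracking depth:
  Position 0 '(': depth becomes 1
  Position 1 '(': depth becomes 2
  Position 2 '(': depth becomes 3
  Position 3 '(': depth becomes 4
  Position 4 ')': depth becomes 3
  Position 5 '(': depth becomes 4
  Position 6 ')': depth becomes 3
  Position 7 ')': depth becomes 2
  Position 8 '(': depth becomes 3
  Position 9 '(': depth becomes 4
  Position 10 '(': depth becomes 5
  Position 11 ')': depth becomes 4
  Position 12 ')': depth becomes 3
  Position 13 '(': depth becomes 4
  Position 14 ')': depth becomes 3
  Position 15 ')': depth becomes 2
  Position 16 '(': depth becomes 3
  Position 17 ')': depth becomes 2
  Position 18 '(': depth becomes 3
  Position 19 ')': depth becomes 2
  Position 20 ')': depth becomes 1
  Position 21 '(': depth becomes 2
  Position 22 ')': depth becomes 1
  Position 23 ')': depth becomes 0
  Position 24 '(': depth becomes 1
  Position 25 '(': depth becomes 2
  Position 26 ')': depth becomes 1
  Position 27 ')': depth becomes 0
Maximum depth reached: 5

5


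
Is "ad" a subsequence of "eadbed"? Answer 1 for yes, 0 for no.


Check if "ad" is a subsequence of "eadbed"
Greedy scan:
  Position 0 ('e'): no match needed
  Position 1 ('a'): matches sub[0] = 'a'
  Position 2 ('d'): matches sub[1] = 'd'
  Position 3 ('b'): no match needed
  Position 4 ('e'): no match needed
  Position 5 ('d'): no match needed
All 2 characters matched => is a subsequence

1


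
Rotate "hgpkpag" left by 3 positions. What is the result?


Input: "hgpkpag", rotate left by 3
First 3 characters: "hgp"
Remaining characters: "kpag"
Concatenate remaining + first: "kpag" + "hgp" = "kpaghgp"

kpaghgp


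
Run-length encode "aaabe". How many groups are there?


Input: aaabe
Scanning for consecutive runs:
  Group 1: 'a' x 3 (positions 0-2)
  Group 2: 'b' x 1 (positions 3-3)
  Group 3: 'e' x 1 (positions 4-4)
Total groups: 3

3


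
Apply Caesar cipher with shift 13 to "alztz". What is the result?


Caesar cipher: shift "alztz" by 13
  'a' (pos 0) + 13 = pos 13 = 'n'
  'l' (pos 11) + 13 = pos 24 = 'y'
  'z' (pos 25) + 13 = pos 12 = 'm'
  't' (pos 19) + 13 = pos 6 = 'g'
  'z' (pos 25) + 13 = pos 12 = 'm'
Result: nymgm

nymgm


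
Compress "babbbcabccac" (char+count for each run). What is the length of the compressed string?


Input: babbbcabccac
Runs:
  'b' x 1 => "b1"
  'a' x 1 => "a1"
  'b' x 3 => "b3"
  'c' x 1 => "c1"
  'a' x 1 => "a1"
  'b' x 1 => "b1"
  'c' x 2 => "c2"
  'a' x 1 => "a1"
  'c' x 1 => "c1"
Compressed: "b1a1b3c1a1b1c2a1c1"
Compressed length: 18

18


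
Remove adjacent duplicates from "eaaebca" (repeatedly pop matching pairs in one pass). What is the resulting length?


Input: eaaebca
Stack-based adjacent duplicate removal:
  Read 'e': push. Stack: e
  Read 'a': push. Stack: ea
  Read 'a': matches stack top 'a' => pop. Stack: e
  Read 'e': matches stack top 'e' => pop. Stack: (empty)
  Read 'b': push. Stack: b
  Read 'c': push. Stack: bc
  Read 'a': push. Stack: bca
Final stack: "bca" (length 3)

3


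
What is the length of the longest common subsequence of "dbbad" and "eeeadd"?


LCS of "dbbad" and "eeeadd"
DP table:
           e    e    e    a    d    d
      0    0    0    0    0    0    0
  d   0    0    0    0    0    1    1
  b   0    0    0    0    0    1    1
  b   0    0    0    0    0    1    1
  a   0    0    0    0    1    1    1
  d   0    0    0    0    1    2    2
LCS length = dp[5][6] = 2

2


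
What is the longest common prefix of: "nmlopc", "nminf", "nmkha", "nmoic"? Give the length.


Words: nmlopc, nminf, nmkha, nmoic
  Position 0: all 'n' => match
  Position 1: all 'm' => match
  Position 2: ('l', 'i', 'k', 'o') => mismatch, stop
LCP = "nm" (length 2)

2


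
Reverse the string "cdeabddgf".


Input: cdeabddgf
Reading characters right to left:
  Position 8: 'f'
  Position 7: 'g'
  Position 6: 'd'
  Position 5: 'd'
  Position 4: 'b'
  Position 3: 'a'
  Position 2: 'e'
  Position 1: 'd'
  Position 0: 'c'
Reversed: fgddbaedc

fgddbaedc


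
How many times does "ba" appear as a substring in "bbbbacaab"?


Searching for "ba" in "bbbbacaab"
Scanning each position:
  Position 0: "bb" => no
  Position 1: "bb" => no
  Position 2: "bb" => no
  Position 3: "ba" => MATCH
  Position 4: "ac" => no
  Position 5: "ca" => no
  Position 6: "aa" => no
  Position 7: "ab" => no
Total occurrences: 1

1


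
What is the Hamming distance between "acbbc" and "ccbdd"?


Comparing "acbbc" and "ccbdd" position by position:
  Position 0: 'a' vs 'c' => differ
  Position 1: 'c' vs 'c' => same
  Position 2: 'b' vs 'b' => same
  Position 3: 'b' vs 'd' => differ
  Position 4: 'c' vs 'd' => differ
Total differences (Hamming distance): 3

3


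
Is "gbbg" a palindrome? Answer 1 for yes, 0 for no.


Input: gbbg
Reversed: gbbg
  Compare pos 0 ('g') with pos 3 ('g'): match
  Compare pos 1 ('b') with pos 2 ('b'): match
Result: palindrome

1


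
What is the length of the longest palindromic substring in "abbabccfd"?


Input: "abbabccfd"
Checking substrings for palindromes:
  [0:4] "abba" (len 4) => palindrome
  [2:5] "bab" (len 3) => palindrome
  [1:3] "bb" (len 2) => palindrome
  [5:7] "cc" (len 2) => palindrome
Longest palindromic substring: "abba" with length 4

4


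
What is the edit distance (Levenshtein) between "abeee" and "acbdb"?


Computing edit distance: "abeee" -> "acbdb"
DP table:
           a    c    b    d    b
      0    1    2    3    4    5
  a   1    0    1    2    3    4
  b   2    1    1    1    2    3
  e   3    2    2    2    2    3
  e   4    3    3    3    3    3
  e   5    4    4    4    4    4
Edit distance = dp[5][5] = 4

4


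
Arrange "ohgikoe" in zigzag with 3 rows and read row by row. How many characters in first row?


Zigzag "ohgikoe" into 3 rows:
Placing characters:
  'o' => row 0
  'h' => row 1
  'g' => row 2
  'i' => row 1
  'k' => row 0
  'o' => row 1
  'e' => row 2
Rows:
  Row 0: "ok"
  Row 1: "hio"
  Row 2: "ge"
First row length: 2

2


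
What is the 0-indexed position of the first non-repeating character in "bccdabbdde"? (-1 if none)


Input: bccdabbdde
Character frequencies:
  'a': 1
  'b': 3
  'c': 2
  'd': 3
  'e': 1
Scanning left to right for freq == 1:
  Position 0 ('b'): freq=3, skip
  Position 1 ('c'): freq=2, skip
  Position 2 ('c'): freq=2, skip
  Position 3 ('d'): freq=3, skip
  Position 4 ('a'): unique! => answer = 4

4


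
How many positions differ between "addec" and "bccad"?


Comparing "addec" and "bccad" position by position:
  Position 0: 'a' vs 'b' => DIFFER
  Position 1: 'd' vs 'c' => DIFFER
  Position 2: 'd' vs 'c' => DIFFER
  Position 3: 'e' vs 'a' => DIFFER
  Position 4: 'c' vs 'd' => DIFFER
Positions that differ: 5

5


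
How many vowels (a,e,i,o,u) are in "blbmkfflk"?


Input: blbmkfflk
Checking each character:
  'b' at position 0: consonant
  'l' at position 1: consonant
  'b' at position 2: consonant
  'm' at position 3: consonant
  'k' at position 4: consonant
  'f' at position 5: consonant
  'f' at position 6: consonant
  'l' at position 7: consonant
  'k' at position 8: consonant
Total vowels: 0

0


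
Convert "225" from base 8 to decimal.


Input: "225" in base 8
Positional expansion:
  Digit '2' (value 2) x 8^2 = 128
  Digit '2' (value 2) x 8^1 = 16
  Digit '5' (value 5) x 8^0 = 5
Sum = 149

149


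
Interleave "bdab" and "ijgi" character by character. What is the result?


Interleaving "bdab" and "ijgi":
  Position 0: 'b' from first, 'i' from second => "bi"
  Position 1: 'd' from first, 'j' from second => "dj"
  Position 2: 'a' from first, 'g' from second => "ag"
  Position 3: 'b' from first, 'i' from second => "bi"
Result: bidjagbi

bidjagbi


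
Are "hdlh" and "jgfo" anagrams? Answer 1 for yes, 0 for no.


Strings: "hdlh", "jgfo"
Sorted first:  dhhl
Sorted second: fgjo
Differ at position 0: 'd' vs 'f' => not anagrams

0


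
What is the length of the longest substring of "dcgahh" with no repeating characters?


Input: "dcgahh"
Sliding window (track last position of each char):
  Position 0 ('d'): window [0,0] length 1 -- new best
  Position 1 ('c'): window [0,1] length 2 -- new best
  Position 2 ('g'): window [0,2] length 3 -- new best
  Position 3 ('a'): window [0,3] length 4 -- new best
  Position 4 ('h'): window [0,4] length 5 -- new best
  Position 5 ('h'): repeat (last at 4), move window start to 5
  Position 5 ('h'): window [5,5] length 1
Longest substring with no repeats: "dcgah" with length 5

5


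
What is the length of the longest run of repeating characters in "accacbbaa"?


Input: "accacbbaa"
Scanning for longest run:
  Position 1 ('c'): new char, reset run to 1
  Position 2 ('c'): continues run of 'c', length=2
  Position 3 ('a'): new char, reset run to 1
  Position 4 ('c'): new char, reset run to 1
  Position 5 ('b'): new char, reset run to 1
  Position 6 ('b'): continues run of 'b', length=2
  Position 7 ('a'): new char, reset run to 1
  Position 8 ('a'): continues run of 'a', length=2
Longest run: 'c' with length 2

2


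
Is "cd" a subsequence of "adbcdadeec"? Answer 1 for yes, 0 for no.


Check if "cd" is a subsequence of "adbcdadeec"
Greedy scan:
  Position 0 ('a'): no match needed
  Position 1 ('d'): no match needed
  Position 2 ('b'): no match needed
  Position 3 ('c'): matches sub[0] = 'c'
  Position 4 ('d'): matches sub[1] = 'd'
  Position 5 ('a'): no match needed
  Position 6 ('d'): no match needed
  Position 7 ('e'): no match needed
  Position 8 ('e'): no match needed
  Position 9 ('c'): no match needed
All 2 characters matched => is a subsequence

1


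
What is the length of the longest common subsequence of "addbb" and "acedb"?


LCS of "addbb" and "acedb"
DP table:
           a    c    e    d    b
      0    0    0    0    0    0
  a   0    1    1    1    1    1
  d   0    1    1    1    2    2
  d   0    1    1    1    2    2
  b   0    1    1    1    2    3
  b   0    1    1    1    2    3
LCS length = dp[5][5] = 3

3


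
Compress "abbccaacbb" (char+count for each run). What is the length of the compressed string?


Input: abbccaacbb
Runs:
  'a' x 1 => "a1"
  'b' x 2 => "b2"
  'c' x 2 => "c2"
  'a' x 2 => "a2"
  'c' x 1 => "c1"
  'b' x 2 => "b2"
Compressed: "a1b2c2a2c1b2"
Compressed length: 12

12


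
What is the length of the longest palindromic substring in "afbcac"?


Input: "afbcac"
Checking substrings for palindromes:
  [3:6] "cac" (len 3) => palindrome
Longest palindromic substring: "cac" with length 3

3


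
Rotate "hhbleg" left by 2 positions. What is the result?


Input: "hhbleg", rotate left by 2
First 2 characters: "hh"
Remaining characters: "bleg"
Concatenate remaining + first: "bleg" + "hh" = "bleghh"

bleghh


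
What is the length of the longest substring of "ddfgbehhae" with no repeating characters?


Input: "ddfgbehhae"
Sliding window (track last position of each char):
  Position 0 ('d'): window [0,0] length 1 -- new best
  Position 1 ('d'): repeat (last at 0), move window start to 1
  Position 1 ('d'): window [1,1] length 1
  Position 2 ('f'): window [1,2] length 2 -- new best
  Position 3 ('g'): window [1,3] length 3 -- new best
  Position 4 ('b'): window [1,4] length 4 -- new best
  Position 5 ('e'): window [1,5] length 5 -- new best
  Position 6 ('h'): window [1,6] length 6 -- new best
  Position 7 ('h'): repeat (last at 6), move window start to 7
  Position 7 ('h'): window [7,7] length 1
  Position 8 ('a'): window [7,8] length 2
  Position 9 ('e'): window [7,9] length 3
Longest substring with no repeats: "dfgbeh" with length 6

6


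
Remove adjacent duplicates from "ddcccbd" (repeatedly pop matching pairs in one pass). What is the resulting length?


Input: ddcccbd
Stack-based adjacent duplicate removal:
  Read 'd': push. Stack: d
  Read 'd': matches stack top 'd' => pop. Stack: (empty)
  Read 'c': push. Stack: c
  Read 'c': matches stack top 'c' => pop. Stack: (empty)
  Read 'c': push. Stack: c
  Read 'b': push. Stack: cb
  Read 'd': push. Stack: cbd
Final stack: "cbd" (length 3)

3


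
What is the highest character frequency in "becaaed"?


Input: becaaed
Character counts:
  'a': 2
  'b': 1
  'c': 1
  'd': 1
  'e': 2
Maximum frequency: 2

2


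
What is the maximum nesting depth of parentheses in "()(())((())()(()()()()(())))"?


Input: "()(())((())()(()()()()(())))"
Tracking depth:
  Position 0 '(': depth becomes 1
  Position 1 ')': depth becomes 0
  Position 2 '(': depth becomes 1
  Position 3 '(': depth becomes 2
  Position 4 ')': depth becomes 1
  Position 5 ')': depth becomes 0
  Position 6 '(': depth becomes 1
  Position 7 '(': depth becomes 2
  Position 8 '(': depth becomes 3
  Position 9 ')': depth becomes 2
  Position 10 ')': depth becomes 1
  Position 11 '(': depth becomes 2
  Position 12 ')': depth becomes 1
  Position 13 '(': depth becomes 2
  Position 14 '(': depth becomes 3
  Position 15 ')': depth becomes 2
  Position 16 '(': depth becomes 3
  Position 17 ')': depth becomes 2
  Position 18 '(': depth becomes 3
  Position 19 ')': depth becomes 2
  Position 20 '(': depth becomes 3
  Position 21 ')': depth becomes 2
  Position 22 '(': depth becomes 3
  Position 23 '(': depth becomes 4
  Position 24 ')': depth becomes 3
  Position 25 ')': depth becomes 2
  Position 26 ')': depth becomes 1
  Position 27 ')': depth becomes 0
Maximum depth reached: 4

4


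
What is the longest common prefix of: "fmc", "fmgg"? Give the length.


Words: fmc, fmgg
  Position 0: all 'f' => match
  Position 1: all 'm' => match
  Position 2: ('c', 'g') => mismatch, stop
LCP = "fm" (length 2)

2


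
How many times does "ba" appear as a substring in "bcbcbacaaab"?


Searching for "ba" in "bcbcbacaaab"
Scanning each position:
  Position 0: "bc" => no
  Position 1: "cb" => no
  Position 2: "bc" => no
  Position 3: "cb" => no
  Position 4: "ba" => MATCH
  Position 5: "ac" => no
  Position 6: "ca" => no
  Position 7: "aa" => no
  Position 8: "aa" => no
  Position 9: "ab" => no
Total occurrences: 1

1


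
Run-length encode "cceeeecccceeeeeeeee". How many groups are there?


Input: cceeeecccceeeeeeeee
Scanning for consecutive runs:
  Group 1: 'c' x 2 (positions 0-1)
  Group 2: 'e' x 4 (positions 2-5)
  Group 3: 'c' x 4 (positions 6-9)
  Group 4: 'e' x 9 (positions 10-18)
Total groups: 4

4


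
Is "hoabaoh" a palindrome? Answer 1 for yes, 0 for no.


Input: hoabaoh
Reversed: hoabaoh
  Compare pos 0 ('h') with pos 6 ('h'): match
  Compare pos 1 ('o') with pos 5 ('o'): match
  Compare pos 2 ('a') with pos 4 ('a'): match
Result: palindrome

1


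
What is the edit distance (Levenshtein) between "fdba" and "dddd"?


Computing edit distance: "fdba" -> "dddd"
DP table:
           d    d    d    d
      0    1    2    3    4
  f   1    1    2    3    4
  d   2    1    1    2    3
  b   3    2    2    2    3
  a   4    3    3    3    3
Edit distance = dp[4][4] = 3

3


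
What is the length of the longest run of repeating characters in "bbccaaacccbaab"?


Input: "bbccaaacccbaab"
Scanning for longest run:
  Position 1 ('b'): continues run of 'b', length=2
  Position 2 ('c'): new char, reset run to 1
  Position 3 ('c'): continues run of 'c', length=2
  Position 4 ('a'): new char, reset run to 1
  Position 5 ('a'): continues run of 'a', length=2
  Position 6 ('a'): continues run of 'a', length=3
  Position 7 ('c'): new char, reset run to 1
  Position 8 ('c'): continues run of 'c', length=2
  Position 9 ('c'): continues run of 'c', length=3
  Position 10 ('b'): new char, reset run to 1
  Position 11 ('a'): new char, reset run to 1
  Position 12 ('a'): continues run of 'a', length=2
  Position 13 ('b'): new char, reset run to 1
Longest run: 'a' with length 3

3


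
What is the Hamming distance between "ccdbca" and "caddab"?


Comparing "ccdbca" and "caddab" position by position:
  Position 0: 'c' vs 'c' => same
  Position 1: 'c' vs 'a' => differ
  Position 2: 'd' vs 'd' => same
  Position 3: 'b' vs 'd' => differ
  Position 4: 'c' vs 'a' => differ
  Position 5: 'a' vs 'b' => differ
Total differences (Hamming distance): 4

4


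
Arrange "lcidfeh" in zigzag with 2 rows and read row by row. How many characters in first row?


Zigzag "lcidfeh" into 2 rows:
Placing characters:
  'l' => row 0
  'c' => row 1
  'i' => row 0
  'd' => row 1
  'f' => row 0
  'e' => row 1
  'h' => row 0
Rows:
  Row 0: "lifh"
  Row 1: "cde"
First row length: 4

4


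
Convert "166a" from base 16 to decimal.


Input: "166a" in base 16
Positional expansion:
  Digit '1' (value 1) x 16^3 = 4096
  Digit '6' (value 6) x 16^2 = 1536
  Digit '6' (value 6) x 16^1 = 96
  Digit 'a' (value 10) x 16^0 = 10
Sum = 5738

5738
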